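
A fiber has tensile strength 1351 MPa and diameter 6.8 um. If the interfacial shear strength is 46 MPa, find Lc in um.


Lc = sigma_f * d / (2 * tau_i) = 1351 * 6.8 / (2 * 46) = 99.9 um

99.9 um


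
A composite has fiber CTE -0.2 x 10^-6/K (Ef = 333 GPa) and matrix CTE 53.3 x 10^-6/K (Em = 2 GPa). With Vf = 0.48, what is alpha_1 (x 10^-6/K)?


E1 = Ef*Vf + Em*(1-Vf) = 160.88
alpha_1 = (alpha_f*Ef*Vf + alpha_m*Em*(1-Vf))/E1 = 0.15 x 10^-6/K

0.15 x 10^-6/K


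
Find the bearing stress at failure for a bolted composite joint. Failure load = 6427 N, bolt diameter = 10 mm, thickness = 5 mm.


sigma_br = F/(d*h) = 6427/(10*5) = 128.5 MPa

128.5 MPa


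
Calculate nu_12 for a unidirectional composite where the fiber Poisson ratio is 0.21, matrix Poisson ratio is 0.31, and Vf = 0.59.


nu_12 = nu_f*Vf + nu_m*(1-Vf) = 0.21*0.59 + 0.31*0.41 = 0.251

0.251


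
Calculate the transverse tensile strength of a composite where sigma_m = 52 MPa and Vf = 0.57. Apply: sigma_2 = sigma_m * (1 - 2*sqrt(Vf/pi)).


factor = 1 - 2*sqrt(0.57/pi) = 0.1481
sigma_2 = 52 * 0.1481 = 7.7 MPa

7.7 MPa


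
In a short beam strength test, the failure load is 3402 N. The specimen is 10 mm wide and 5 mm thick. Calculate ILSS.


ILSS = 3F/(4bh) = 3*3402/(4*10*5) = 51.03 MPa

51.03 MPa


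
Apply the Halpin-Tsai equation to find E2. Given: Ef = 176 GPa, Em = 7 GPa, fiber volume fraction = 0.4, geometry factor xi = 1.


eta = (Ef/Em - 1)/(Ef/Em + xi) = (25.1429 - 1)/(25.1429 + 1) = 0.9235
E2 = Em*(1+xi*eta*Vf)/(1-eta*Vf) = 15.2 GPa

15.2 GPa


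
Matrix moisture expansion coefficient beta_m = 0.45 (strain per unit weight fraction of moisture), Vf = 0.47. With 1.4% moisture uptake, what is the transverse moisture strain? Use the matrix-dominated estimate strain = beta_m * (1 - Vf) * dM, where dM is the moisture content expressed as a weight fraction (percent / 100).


dM = 1.4/100 = 0.014
strain = beta_m * (1-Vf) * dM = 0.45 * 0.53 * 0.014 = 0.003339

0.003339


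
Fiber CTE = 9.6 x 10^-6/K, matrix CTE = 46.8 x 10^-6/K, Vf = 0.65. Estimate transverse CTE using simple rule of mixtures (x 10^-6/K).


alpha_2 = alpha_f*Vf + alpha_m*(1-Vf) = 9.6*0.65 + 46.8*0.35 = 22.6 x 10^-6/K

22.6 x 10^-6/K


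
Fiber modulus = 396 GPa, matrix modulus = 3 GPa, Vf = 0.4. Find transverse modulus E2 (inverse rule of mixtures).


1/E2 = Vf/Ef + (1-Vf)/Em = 0.4/396 + 0.6/3
E2 = 4.97 GPa

4.97 GPa


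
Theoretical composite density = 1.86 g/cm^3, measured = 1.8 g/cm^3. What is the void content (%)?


Void% = (rho_theo - rho_actual)/rho_theo * 100 = (1.86 - 1.8)/1.86 * 100 = 3.23%

3.23%


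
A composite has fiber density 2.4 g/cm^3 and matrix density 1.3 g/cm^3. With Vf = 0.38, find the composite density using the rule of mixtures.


rho_c = rho_f*Vf + rho_m*(1-Vf) = 2.4*0.38 + 1.3*0.62 = 1.718 g/cm^3

1.718 g/cm^3


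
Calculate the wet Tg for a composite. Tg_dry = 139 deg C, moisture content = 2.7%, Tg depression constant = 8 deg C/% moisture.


Tg_wet = Tg_dry - k*moisture = 139 - 8*2.7 = 117.4 deg C

117.4 deg C


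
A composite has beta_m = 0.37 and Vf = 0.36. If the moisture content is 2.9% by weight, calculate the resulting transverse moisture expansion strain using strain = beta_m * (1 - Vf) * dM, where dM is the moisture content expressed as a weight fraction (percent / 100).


dM = 2.9/100 = 0.029
strain = beta_m * (1-Vf) * dM = 0.37 * 0.64 * 0.029 = 0.0068672

0.0068672


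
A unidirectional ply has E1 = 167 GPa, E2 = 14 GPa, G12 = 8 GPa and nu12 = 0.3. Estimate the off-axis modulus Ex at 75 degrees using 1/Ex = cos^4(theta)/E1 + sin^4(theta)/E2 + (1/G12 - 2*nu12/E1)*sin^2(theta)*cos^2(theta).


cos^4(75) = 0.004487, sin^4(75) = 0.870513, sin^2(75)*cos^2(75) = 0.0625
1/G12 - 2*nu12/E1 = 1/8 - 2*0.3/167 = 0.121407 GPa^-1
1/Ex = 0.004487/167 + 0.870513/14 + 0.121407*0.0625 = 0.0697943 GPa^-1
Ex = 14.33 GPa

14.33 GPa


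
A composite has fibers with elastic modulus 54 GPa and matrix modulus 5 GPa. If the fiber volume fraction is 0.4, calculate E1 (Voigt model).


E1 = Ef*Vf + Em*(1-Vf) = 54*0.4 + 5*0.6 = 24.6 GPa

24.6 GPa


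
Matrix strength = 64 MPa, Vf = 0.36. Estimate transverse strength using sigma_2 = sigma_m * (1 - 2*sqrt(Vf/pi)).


factor = 1 - 2*sqrt(0.36/pi) = 0.323
sigma_2 = 64 * 0.323 = 20.67 MPa

20.67 MPa


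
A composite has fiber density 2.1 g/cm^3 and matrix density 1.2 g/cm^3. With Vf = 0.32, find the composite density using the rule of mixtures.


rho_c = rho_f*Vf + rho_m*(1-Vf) = 2.1*0.32 + 1.2*0.68 = 1.488 g/cm^3

1.488 g/cm^3


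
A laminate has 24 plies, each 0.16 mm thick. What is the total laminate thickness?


h = n * t_ply = 24 * 0.16 = 3.84 mm

3.84 mm


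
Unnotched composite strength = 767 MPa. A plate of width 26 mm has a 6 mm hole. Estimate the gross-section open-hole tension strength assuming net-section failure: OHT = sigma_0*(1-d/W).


OHT = sigma_0*(1-d/W) = 767*(1-6/26) = 590.0 MPa

590.0 MPa


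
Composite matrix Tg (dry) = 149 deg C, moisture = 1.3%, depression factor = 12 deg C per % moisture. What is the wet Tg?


Tg_wet = Tg_dry - k*moisture = 149 - 12*1.3 = 133.4 deg C

133.4 deg C


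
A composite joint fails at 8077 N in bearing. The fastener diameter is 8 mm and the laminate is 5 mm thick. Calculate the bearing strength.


sigma_br = F/(d*h) = 8077/(8*5) = 201.9 MPa

201.9 MPa


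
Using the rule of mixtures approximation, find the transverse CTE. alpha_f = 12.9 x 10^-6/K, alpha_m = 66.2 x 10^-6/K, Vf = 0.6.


alpha_2 = alpha_f*Vf + alpha_m*(1-Vf) = 12.9*0.6 + 66.2*0.4 = 34.2 x 10^-6/K

34.2 x 10^-6/K


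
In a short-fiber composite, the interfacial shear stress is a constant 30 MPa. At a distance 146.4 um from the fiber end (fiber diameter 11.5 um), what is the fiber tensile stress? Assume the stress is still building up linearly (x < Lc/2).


Force balance: sigma_f * (pi*d^2/4) = tau * (pi*d) * x  ->  sigma_f = 4 * tau * x / d
sigma_f = 4 * 30 * 146.4 / 11.5 = 1527.7 MPa

1527.7 MPa


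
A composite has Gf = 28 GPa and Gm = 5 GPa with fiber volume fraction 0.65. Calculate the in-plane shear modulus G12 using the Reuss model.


1/G12 = Vf/Gf + (1-Vf)/Gm = 0.65/28 + 0.35/5
G12 = 10.73 GPa

10.73 GPa


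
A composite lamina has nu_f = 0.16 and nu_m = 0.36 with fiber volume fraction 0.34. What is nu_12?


nu_12 = nu_f*Vf + nu_m*(1-Vf) = 0.16*0.34 + 0.36*0.66 = 0.292

0.292


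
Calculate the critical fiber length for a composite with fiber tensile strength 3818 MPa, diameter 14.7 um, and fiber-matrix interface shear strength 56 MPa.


Lc = sigma_f * d / (2 * tau_i) = 3818 * 14.7 / (2 * 56) = 501.1 um

501.1 um


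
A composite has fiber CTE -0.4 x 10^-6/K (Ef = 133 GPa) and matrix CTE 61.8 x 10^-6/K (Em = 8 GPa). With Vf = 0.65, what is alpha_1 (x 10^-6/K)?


E1 = Ef*Vf + Em*(1-Vf) = 89.25
alpha_1 = (alpha_f*Ef*Vf + alpha_m*Em*(1-Vf))/E1 = 1.55 x 10^-6/K

1.55 x 10^-6/K


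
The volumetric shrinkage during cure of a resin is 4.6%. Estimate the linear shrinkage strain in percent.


Linear shrinkage ≈ vol_shrink/3 = 4.6/3 = 1.533%

1.533%


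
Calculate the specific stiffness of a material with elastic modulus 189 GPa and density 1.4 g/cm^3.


Specific stiffness = E/rho = 189/1.4 = 135.0 GPa/(g/cm^3)

135.0 GPa/(g/cm^3)


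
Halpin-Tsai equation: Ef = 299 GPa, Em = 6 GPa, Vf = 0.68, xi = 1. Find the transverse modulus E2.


eta = (Ef/Em - 1)/(Ef/Em + xi) = (49.8333 - 1)/(49.8333 + 1) = 0.9607
E2 = Em*(1+xi*eta*Vf)/(1-eta*Vf) = 28.61 GPa

28.61 GPa


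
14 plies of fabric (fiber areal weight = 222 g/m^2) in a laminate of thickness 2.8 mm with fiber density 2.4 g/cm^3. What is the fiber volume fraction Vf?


Vf = n * FAW / (rho_f * h * 1000) = 14 * 222 / (2.4 * 2.8 * 1000) = 0.4625

0.4625


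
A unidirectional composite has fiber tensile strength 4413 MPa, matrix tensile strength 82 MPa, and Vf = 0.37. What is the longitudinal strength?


sigma_1 = sigma_f*Vf + sigma_m*(1-Vf) = 4413*0.37 + 82*0.63 = 1684.5 MPa

1684.5 MPa


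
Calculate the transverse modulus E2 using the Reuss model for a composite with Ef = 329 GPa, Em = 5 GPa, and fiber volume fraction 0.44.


1/E2 = Vf/Ef + (1-Vf)/Em = 0.44/329 + 0.56/5
E2 = 8.82 GPa

8.82 GPa


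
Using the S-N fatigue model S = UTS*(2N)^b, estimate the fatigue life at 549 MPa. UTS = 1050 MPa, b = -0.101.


N = 0.5 * (S/UTS)^(1/b) = 0.5 * (549/1050)^(1/-0.101) = 307.0836 cycles

307.0836 cycles


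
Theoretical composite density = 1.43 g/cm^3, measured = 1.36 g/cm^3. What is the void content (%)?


Void% = (rho_theo - rho_actual)/rho_theo * 100 = (1.43 - 1.36)/1.43 * 100 = 4.9%

4.9%


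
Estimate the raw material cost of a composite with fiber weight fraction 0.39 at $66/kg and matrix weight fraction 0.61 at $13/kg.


Cost = cost_f*Wf + cost_m*Wm = 66*0.39 + 13*0.61 = $33.67/kg

$33.67/kg


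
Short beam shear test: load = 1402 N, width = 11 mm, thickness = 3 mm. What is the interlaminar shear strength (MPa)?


ILSS = 3F/(4bh) = 3*1402/(4*11*3) = 31.86 MPa

31.86 MPa


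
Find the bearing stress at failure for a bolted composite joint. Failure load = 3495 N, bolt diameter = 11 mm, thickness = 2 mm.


sigma_br = F/(d*h) = 3495/(11*2) = 158.9 MPa

158.9 MPa


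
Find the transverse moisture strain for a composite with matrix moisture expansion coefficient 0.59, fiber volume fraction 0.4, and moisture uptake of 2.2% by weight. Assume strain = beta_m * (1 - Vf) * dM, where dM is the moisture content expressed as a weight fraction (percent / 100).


dM = 2.2/100 = 0.022
strain = beta_m * (1-Vf) * dM = 0.59 * 0.6 * 0.022 = 0.007788

0.007788


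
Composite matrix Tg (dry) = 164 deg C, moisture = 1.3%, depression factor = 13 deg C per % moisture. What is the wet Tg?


Tg_wet = Tg_dry - k*moisture = 164 - 13*1.3 = 147.1 deg C

147.1 deg C


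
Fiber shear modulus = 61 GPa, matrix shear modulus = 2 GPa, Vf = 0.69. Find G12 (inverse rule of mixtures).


1/G12 = Vf/Gf + (1-Vf)/Gm = 0.69/61 + 0.31/2
G12 = 6.01 GPa

6.01 GPa


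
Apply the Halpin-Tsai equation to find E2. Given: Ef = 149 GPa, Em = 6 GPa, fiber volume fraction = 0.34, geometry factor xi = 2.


eta = (Ef/Em - 1)/(Ef/Em + xi) = (24.8333 - 1)/(24.8333 + 2) = 0.8882
E2 = Em*(1+xi*eta*Vf)/(1-eta*Vf) = 13.79 GPa

13.79 GPa


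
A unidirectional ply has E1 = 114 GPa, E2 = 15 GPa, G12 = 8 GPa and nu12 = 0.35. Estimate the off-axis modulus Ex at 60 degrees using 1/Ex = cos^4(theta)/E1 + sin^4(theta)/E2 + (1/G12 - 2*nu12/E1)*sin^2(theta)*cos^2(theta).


cos^4(60) = 0.0625, sin^4(60) = 0.5625, sin^2(60)*cos^2(60) = 0.1875
1/G12 - 2*nu12/E1 = 1/8 - 2*0.35/114 = 0.11886 GPa^-1
1/Ex = 0.0625/114 + 0.5625/15 + 0.11886*0.1875 = 0.0603344 GPa^-1
Ex = 16.57 GPa

16.57 GPa


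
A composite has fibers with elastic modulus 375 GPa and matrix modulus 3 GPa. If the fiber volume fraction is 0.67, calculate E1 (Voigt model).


E1 = Ef*Vf + Em*(1-Vf) = 375*0.67 + 3*0.33 = 252.24 GPa

252.24 GPa


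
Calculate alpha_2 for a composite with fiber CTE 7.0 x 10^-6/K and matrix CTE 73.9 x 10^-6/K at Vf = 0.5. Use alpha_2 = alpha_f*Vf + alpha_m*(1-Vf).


alpha_2 = alpha_f*Vf + alpha_m*(1-Vf) = 7.0*0.5 + 73.9*0.5 = 40.5 x 10^-6/K

40.5 x 10^-6/K


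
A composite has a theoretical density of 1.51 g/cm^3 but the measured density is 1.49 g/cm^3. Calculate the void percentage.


Void% = (rho_theo - rho_actual)/rho_theo * 100 = (1.51 - 1.49)/1.51 * 100 = 1.32%

1.32%


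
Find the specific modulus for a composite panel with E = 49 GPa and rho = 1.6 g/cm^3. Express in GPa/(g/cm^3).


Specific stiffness = E/rho = 49/1.6 = 30.6 GPa/(g/cm^3)

30.6 GPa/(g/cm^3)


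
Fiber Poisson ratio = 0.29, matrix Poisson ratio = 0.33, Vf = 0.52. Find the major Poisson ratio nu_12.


nu_12 = nu_f*Vf + nu_m*(1-Vf) = 0.29*0.52 + 0.33*0.48 = 0.3092

0.3092


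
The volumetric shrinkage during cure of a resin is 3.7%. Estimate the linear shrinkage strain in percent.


Linear shrinkage ≈ vol_shrink/3 = 3.7/3 = 1.233%

1.233%


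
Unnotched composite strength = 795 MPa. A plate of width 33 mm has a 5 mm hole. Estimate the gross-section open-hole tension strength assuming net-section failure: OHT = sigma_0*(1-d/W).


OHT = sigma_0*(1-d/W) = 795*(1-5/33) = 674.5 MPa

674.5 MPa


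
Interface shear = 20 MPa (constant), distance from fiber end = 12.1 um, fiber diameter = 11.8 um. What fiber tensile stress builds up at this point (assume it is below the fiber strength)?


Force balance: sigma_f * (pi*d^2/4) = tau * (pi*d) * x  ->  sigma_f = 4 * tau * x / d
sigma_f = 4 * 20 * 12.1 / 11.8 = 82.0 MPa

82.0 MPa


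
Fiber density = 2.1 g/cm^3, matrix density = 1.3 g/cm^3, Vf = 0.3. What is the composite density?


rho_c = rho_f*Vf + rho_m*(1-Vf) = 2.1*0.3 + 1.3*0.7 = 1.54 g/cm^3

1.54 g/cm^3


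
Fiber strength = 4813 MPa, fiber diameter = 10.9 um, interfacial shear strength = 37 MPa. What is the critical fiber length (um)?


Lc = sigma_f * d / (2 * tau_i) = 4813 * 10.9 / (2 * 37) = 708.9 um

708.9 um


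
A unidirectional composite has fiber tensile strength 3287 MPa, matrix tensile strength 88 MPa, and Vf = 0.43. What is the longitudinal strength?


sigma_1 = sigma_f*Vf + sigma_m*(1-Vf) = 3287*0.43 + 88*0.57 = 1463.6 MPa

1463.6 MPa


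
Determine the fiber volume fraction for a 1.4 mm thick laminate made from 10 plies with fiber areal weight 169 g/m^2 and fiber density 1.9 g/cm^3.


Vf = n * FAW / (rho_f * h * 1000) = 10 * 169 / (1.9 * 1.4 * 1000) = 0.6353

0.6353


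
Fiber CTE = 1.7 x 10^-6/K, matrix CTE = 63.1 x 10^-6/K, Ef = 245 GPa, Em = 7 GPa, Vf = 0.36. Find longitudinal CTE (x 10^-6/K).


E1 = Ef*Vf + Em*(1-Vf) = 92.68
alpha_1 = (alpha_f*Ef*Vf + alpha_m*Em*(1-Vf))/E1 = 4.67 x 10^-6/K

4.67 x 10^-6/K


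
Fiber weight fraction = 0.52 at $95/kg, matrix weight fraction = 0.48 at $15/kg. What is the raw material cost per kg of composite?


Cost = cost_f*Wf + cost_m*Wm = 95*0.52 + 15*0.48 = $56.6/kg

$56.6/kg


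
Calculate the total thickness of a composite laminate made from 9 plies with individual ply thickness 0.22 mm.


h = n * t_ply = 9 * 0.22 = 1.98 mm

1.98 mm


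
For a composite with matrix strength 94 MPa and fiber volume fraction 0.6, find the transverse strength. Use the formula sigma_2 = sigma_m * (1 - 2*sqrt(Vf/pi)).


factor = 1 - 2*sqrt(0.6/pi) = 0.126
sigma_2 = 94 * 0.126 = 11.84 MPa

11.84 MPa


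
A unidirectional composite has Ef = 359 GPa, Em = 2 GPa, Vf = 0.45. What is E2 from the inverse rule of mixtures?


1/E2 = Vf/Ef + (1-Vf)/Em = 0.45/359 + 0.55/2
E2 = 3.62 GPa

3.62 GPa


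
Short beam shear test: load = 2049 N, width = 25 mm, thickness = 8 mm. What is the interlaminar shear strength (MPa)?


ILSS = 3F/(4bh) = 3*2049/(4*25*8) = 7.68 MPa

7.68 MPa


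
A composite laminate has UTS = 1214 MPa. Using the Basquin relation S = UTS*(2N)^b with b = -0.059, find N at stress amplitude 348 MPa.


N = 0.5 * (S/UTS)^(1/b) = 0.5 * (348/1214)^(1/-0.059) = 7.8750e+08 cycles

7.8750e+08 cycles


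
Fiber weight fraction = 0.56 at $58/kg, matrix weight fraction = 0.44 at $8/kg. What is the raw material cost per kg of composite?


Cost = cost_f*Wf + cost_m*Wm = 58*0.56 + 8*0.44 = $36.0/kg

$36.0/kg


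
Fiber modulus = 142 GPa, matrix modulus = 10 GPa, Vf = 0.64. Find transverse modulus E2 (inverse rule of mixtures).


1/E2 = Vf/Ef + (1-Vf)/Em = 0.64/142 + 0.36/10
E2 = 24.69 GPa

24.69 GPa


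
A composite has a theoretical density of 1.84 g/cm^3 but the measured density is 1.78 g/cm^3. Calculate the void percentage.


Void% = (rho_theo - rho_actual)/rho_theo * 100 = (1.84 - 1.78)/1.84 * 100 = 3.26%

3.26%


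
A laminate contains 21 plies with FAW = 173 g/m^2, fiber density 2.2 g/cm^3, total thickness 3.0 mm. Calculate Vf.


Vf = n * FAW / (rho_f * h * 1000) = 21 * 173 / (2.2 * 3.0 * 1000) = 0.5505

0.5505


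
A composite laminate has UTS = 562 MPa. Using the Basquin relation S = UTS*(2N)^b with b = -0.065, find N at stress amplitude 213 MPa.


N = 0.5 * (S/UTS)^(1/b) = 0.5 * (213/562)^(1/-0.065) = 1.5184e+06 cycles

1.5184e+06 cycles


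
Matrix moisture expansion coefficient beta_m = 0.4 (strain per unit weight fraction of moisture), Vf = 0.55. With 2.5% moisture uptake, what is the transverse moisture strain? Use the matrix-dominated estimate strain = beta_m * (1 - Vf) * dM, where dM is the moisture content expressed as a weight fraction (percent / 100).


dM = 2.5/100 = 0.025
strain = beta_m * (1-Vf) * dM = 0.4 * 0.45 * 0.025 = 0.0045

0.0045


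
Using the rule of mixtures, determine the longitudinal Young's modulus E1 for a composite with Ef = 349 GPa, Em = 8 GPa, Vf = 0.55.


E1 = Ef*Vf + Em*(1-Vf) = 349*0.55 + 8*0.45 = 195.55 GPa

195.55 GPa


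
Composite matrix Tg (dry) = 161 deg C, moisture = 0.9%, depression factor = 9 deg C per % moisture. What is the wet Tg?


Tg_wet = Tg_dry - k*moisture = 161 - 9*0.9 = 152.9 deg C

152.9 deg C


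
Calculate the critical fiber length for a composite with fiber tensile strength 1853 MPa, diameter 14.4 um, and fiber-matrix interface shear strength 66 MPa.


Lc = sigma_f * d / (2 * tau_i) = 1853 * 14.4 / (2 * 66) = 202.1 um

202.1 um


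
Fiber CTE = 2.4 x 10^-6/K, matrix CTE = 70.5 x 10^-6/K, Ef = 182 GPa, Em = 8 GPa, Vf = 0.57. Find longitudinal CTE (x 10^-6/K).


E1 = Ef*Vf + Em*(1-Vf) = 107.18
alpha_1 = (alpha_f*Ef*Vf + alpha_m*Em*(1-Vf))/E1 = 4.59 x 10^-6/K

4.59 x 10^-6/K


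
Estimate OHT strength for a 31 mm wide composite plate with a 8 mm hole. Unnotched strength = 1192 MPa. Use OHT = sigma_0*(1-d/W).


OHT = sigma_0*(1-d/W) = 1192*(1-8/31) = 884.4 MPa

884.4 MPa


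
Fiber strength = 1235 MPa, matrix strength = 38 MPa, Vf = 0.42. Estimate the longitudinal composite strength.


sigma_1 = sigma_f*Vf + sigma_m*(1-Vf) = 1235*0.42 + 38*0.58 = 540.7 MPa

540.7 MPa


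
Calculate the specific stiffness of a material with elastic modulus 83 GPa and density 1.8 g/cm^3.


Specific stiffness = E/rho = 83/1.8 = 46.1 GPa/(g/cm^3)

46.1 GPa/(g/cm^3)


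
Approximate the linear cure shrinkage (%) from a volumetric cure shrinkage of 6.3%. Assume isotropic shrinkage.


Linear shrinkage ≈ vol_shrink/3 = 6.3/3 = 2.1%

2.1%


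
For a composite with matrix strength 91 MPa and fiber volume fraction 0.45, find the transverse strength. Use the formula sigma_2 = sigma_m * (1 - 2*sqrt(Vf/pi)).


factor = 1 - 2*sqrt(0.45/pi) = 0.2431
sigma_2 = 91 * 0.2431 = 22.12 MPa

22.12 MPa


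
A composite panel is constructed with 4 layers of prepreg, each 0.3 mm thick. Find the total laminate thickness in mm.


h = n * t_ply = 4 * 0.3 = 1.2 mm

1.2 mm


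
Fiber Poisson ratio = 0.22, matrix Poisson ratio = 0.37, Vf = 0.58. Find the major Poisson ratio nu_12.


nu_12 = nu_f*Vf + nu_m*(1-Vf) = 0.22*0.58 + 0.37*0.42 = 0.283

0.283


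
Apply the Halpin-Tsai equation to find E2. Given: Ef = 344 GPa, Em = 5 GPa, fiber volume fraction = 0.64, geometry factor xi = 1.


eta = (Ef/Em - 1)/(Ef/Em + xi) = (68.8 - 1)/(68.8 + 1) = 0.9713
E2 = Em*(1+xi*eta*Vf)/(1-eta*Vf) = 21.43 GPa

21.43 GPa


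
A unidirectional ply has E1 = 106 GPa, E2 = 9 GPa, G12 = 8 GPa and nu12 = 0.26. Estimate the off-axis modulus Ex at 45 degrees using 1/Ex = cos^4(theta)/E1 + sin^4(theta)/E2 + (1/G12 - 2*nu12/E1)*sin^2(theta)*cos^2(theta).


cos^4(45) = 0.25, sin^4(45) = 0.25, sin^2(45)*cos^2(45) = 0.25
1/G12 - 2*nu12/E1 = 1/8 - 2*0.26/106 = 0.120094 GPa^-1
1/Ex = 0.25/106 + 0.25/9 + 0.120094*0.25 = 0.0601599 GPa^-1
Ex = 16.62 GPa

16.62 GPa


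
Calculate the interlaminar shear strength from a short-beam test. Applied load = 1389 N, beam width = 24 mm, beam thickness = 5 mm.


ILSS = 3F/(4bh) = 3*1389/(4*24*5) = 8.68 MPa

8.68 MPa


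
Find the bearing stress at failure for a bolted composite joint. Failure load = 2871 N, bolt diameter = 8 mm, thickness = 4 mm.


sigma_br = F/(d*h) = 2871/(8*4) = 89.7 MPa

89.7 MPa


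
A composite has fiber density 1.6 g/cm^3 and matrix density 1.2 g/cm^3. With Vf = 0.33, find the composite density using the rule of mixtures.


rho_c = rho_f*Vf + rho_m*(1-Vf) = 1.6*0.33 + 1.2*0.67 = 1.332 g/cm^3

1.332 g/cm^3


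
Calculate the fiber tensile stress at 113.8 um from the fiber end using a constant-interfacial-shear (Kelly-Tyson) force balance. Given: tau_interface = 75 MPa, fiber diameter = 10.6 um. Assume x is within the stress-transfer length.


Force balance: sigma_f * (pi*d^2/4) = tau * (pi*d) * x  ->  sigma_f = 4 * tau * x / d
sigma_f = 4 * 75 * 113.8 / 10.6 = 3220.8 MPa

3220.8 MPa


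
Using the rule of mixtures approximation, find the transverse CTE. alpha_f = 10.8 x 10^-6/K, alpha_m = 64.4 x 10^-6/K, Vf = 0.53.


alpha_2 = alpha_f*Vf + alpha_m*(1-Vf) = 10.8*0.53 + 64.4*0.47 = 36.0 x 10^-6/K

36.0 x 10^-6/K


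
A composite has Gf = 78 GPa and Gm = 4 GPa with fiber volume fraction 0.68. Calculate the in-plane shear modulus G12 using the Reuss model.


1/G12 = Vf/Gf + (1-Vf)/Gm = 0.68/78 + 0.32/4
G12 = 11.27 GPa

11.27 GPa


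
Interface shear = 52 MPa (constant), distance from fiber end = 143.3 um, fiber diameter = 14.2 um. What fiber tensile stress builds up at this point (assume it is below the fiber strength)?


Force balance: sigma_f * (pi*d^2/4) = tau * (pi*d) * x  ->  sigma_f = 4 * tau * x / d
sigma_f = 4 * 52 * 143.3 / 14.2 = 2099.0 MPa

2099.0 MPa


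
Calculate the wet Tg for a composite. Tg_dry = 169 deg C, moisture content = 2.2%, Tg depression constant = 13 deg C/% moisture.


Tg_wet = Tg_dry - k*moisture = 169 - 13*2.2 = 140.4 deg C

140.4 deg C


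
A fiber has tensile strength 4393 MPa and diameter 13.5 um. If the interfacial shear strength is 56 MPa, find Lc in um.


Lc = sigma_f * d / (2 * tau_i) = 4393 * 13.5 / (2 * 56) = 529.5 um

529.5 um


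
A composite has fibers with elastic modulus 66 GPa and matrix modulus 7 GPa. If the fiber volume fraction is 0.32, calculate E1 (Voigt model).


E1 = Ef*Vf + Em*(1-Vf) = 66*0.32 + 7*0.68 = 25.88 GPa

25.88 GPa


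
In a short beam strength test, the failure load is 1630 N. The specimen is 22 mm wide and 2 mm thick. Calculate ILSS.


ILSS = 3F/(4bh) = 3*1630/(4*22*2) = 27.78 MPa

27.78 MPa


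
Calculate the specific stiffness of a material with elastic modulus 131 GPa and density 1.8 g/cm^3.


Specific stiffness = E/rho = 131/1.8 = 72.8 GPa/(g/cm^3)

72.8 GPa/(g/cm^3)


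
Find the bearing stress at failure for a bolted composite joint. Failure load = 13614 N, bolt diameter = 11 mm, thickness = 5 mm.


sigma_br = F/(d*h) = 13614/(11*5) = 247.5 MPa

247.5 MPa


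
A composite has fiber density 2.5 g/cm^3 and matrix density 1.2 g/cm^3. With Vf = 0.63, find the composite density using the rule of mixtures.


rho_c = rho_f*Vf + rho_m*(1-Vf) = 2.5*0.63 + 1.2*0.37 = 2.019 g/cm^3

2.019 g/cm^3


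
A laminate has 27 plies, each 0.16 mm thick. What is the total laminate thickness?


h = n * t_ply = 27 * 0.16 = 4.32 mm

4.32 mm


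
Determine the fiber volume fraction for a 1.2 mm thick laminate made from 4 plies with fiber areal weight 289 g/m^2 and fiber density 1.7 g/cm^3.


Vf = n * FAW / (rho_f * h * 1000) = 4 * 289 / (1.7 * 1.2 * 1000) = 0.5667

0.5667


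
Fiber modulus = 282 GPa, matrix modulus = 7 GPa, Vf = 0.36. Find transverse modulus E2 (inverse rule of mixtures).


1/E2 = Vf/Ef + (1-Vf)/Em = 0.36/282 + 0.64/7
E2 = 10.79 GPa

10.79 GPa


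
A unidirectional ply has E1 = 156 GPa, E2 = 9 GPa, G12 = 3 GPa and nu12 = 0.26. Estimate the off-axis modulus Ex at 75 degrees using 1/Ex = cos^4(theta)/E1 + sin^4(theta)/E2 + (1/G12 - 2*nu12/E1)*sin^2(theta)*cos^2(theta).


cos^4(75) = 0.004487, sin^4(75) = 0.870513, sin^2(75)*cos^2(75) = 0.0625
1/G12 - 2*nu12/E1 = 1/3 - 2*0.26/156 = 0.33 GPa^-1
1/Ex = 0.004487/156 + 0.870513/9 + 0.33*0.0625 = 0.1173774 GPa^-1
Ex = 8.52 GPa

8.52 GPa


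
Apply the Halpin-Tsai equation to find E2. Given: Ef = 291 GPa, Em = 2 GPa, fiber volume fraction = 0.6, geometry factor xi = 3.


eta = (Ef/Em - 1)/(Ef/Em + xi) = (145.5 - 1)/(145.5 + 3) = 0.9731
E2 = Em*(1+xi*eta*Vf)/(1-eta*Vf) = 13.22 GPa

13.22 GPa


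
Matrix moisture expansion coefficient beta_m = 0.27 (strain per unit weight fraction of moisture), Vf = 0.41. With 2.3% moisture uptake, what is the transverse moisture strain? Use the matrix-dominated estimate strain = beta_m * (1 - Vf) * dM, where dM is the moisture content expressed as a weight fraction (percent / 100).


dM = 2.3/100 = 0.023
strain = beta_m * (1-Vf) * dM = 0.27 * 0.59 * 0.023 = 0.0036639

0.0036639


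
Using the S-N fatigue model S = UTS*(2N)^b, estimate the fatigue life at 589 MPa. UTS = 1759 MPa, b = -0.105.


N = 0.5 * (S/UTS)^(1/b) = 0.5 * (589/1759)^(1/-0.105) = 16757.6566 cycles

16757.6566 cycles


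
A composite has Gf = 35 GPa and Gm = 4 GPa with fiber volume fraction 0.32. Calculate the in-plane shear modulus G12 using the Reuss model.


1/G12 = Vf/Gf + (1-Vf)/Gm = 0.32/35 + 0.68/4
G12 = 5.58 GPa

5.58 GPa


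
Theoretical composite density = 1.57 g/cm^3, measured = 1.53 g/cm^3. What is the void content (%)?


Void% = (rho_theo - rho_actual)/rho_theo * 100 = (1.57 - 1.53)/1.57 * 100 = 2.55%

2.55%


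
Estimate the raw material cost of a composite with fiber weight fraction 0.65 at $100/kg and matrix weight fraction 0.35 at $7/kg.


Cost = cost_f*Wf + cost_m*Wm = 100*0.65 + 7*0.35 = $67.45/kg

$67.45/kg


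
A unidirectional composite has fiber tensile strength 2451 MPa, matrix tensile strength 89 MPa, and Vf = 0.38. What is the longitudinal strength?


sigma_1 = sigma_f*Vf + sigma_m*(1-Vf) = 2451*0.38 + 89*0.62 = 986.6 MPa

986.6 MPa


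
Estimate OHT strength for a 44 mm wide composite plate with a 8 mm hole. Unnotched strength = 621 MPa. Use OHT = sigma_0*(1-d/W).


OHT = sigma_0*(1-d/W) = 621*(1-8/44) = 508.1 MPa

508.1 MPa


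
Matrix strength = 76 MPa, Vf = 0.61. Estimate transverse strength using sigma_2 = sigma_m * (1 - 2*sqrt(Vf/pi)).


factor = 1 - 2*sqrt(0.61/pi) = 0.1187
sigma_2 = 76 * 0.1187 = 9.02 MPa

9.02 MPa


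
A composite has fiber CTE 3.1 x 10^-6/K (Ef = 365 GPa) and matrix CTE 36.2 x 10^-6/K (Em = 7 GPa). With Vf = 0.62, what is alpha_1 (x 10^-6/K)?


E1 = Ef*Vf + Em*(1-Vf) = 228.96
alpha_1 = (alpha_f*Ef*Vf + alpha_m*Em*(1-Vf))/E1 = 3.48 x 10^-6/K

3.48 x 10^-6/K


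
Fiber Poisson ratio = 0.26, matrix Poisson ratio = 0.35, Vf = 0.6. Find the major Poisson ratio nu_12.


nu_12 = nu_f*Vf + nu_m*(1-Vf) = 0.26*0.6 + 0.35*0.4 = 0.296

0.296


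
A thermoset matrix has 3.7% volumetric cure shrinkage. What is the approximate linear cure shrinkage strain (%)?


Linear shrinkage ≈ vol_shrink/3 = 3.7/3 = 1.233%

1.233%


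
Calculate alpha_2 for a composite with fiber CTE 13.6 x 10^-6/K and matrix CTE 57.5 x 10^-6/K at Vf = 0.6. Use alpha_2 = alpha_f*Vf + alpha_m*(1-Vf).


alpha_2 = alpha_f*Vf + alpha_m*(1-Vf) = 13.6*0.6 + 57.5*0.4 = 31.2 x 10^-6/K

31.2 x 10^-6/K


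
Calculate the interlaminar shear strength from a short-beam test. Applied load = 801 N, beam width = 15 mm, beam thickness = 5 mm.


ILSS = 3F/(4bh) = 3*801/(4*15*5) = 8.01 MPa

8.01 MPa


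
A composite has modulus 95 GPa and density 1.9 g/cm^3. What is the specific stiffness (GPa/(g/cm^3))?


Specific stiffness = E/rho = 95/1.9 = 50.0 GPa/(g/cm^3)

50.0 GPa/(g/cm^3)


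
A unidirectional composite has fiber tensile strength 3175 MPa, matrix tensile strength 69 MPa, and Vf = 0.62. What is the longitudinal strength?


sigma_1 = sigma_f*Vf + sigma_m*(1-Vf) = 3175*0.62 + 69*0.38 = 1994.7 MPa

1994.7 MPa


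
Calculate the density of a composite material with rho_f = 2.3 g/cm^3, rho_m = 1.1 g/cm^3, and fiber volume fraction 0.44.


rho_c = rho_f*Vf + rho_m*(1-Vf) = 2.3*0.44 + 1.1*0.56 = 1.628 g/cm^3

1.628 g/cm^3


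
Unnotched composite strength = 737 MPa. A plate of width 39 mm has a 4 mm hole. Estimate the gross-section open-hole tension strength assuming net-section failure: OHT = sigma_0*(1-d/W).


OHT = sigma_0*(1-d/W) = 737*(1-4/39) = 661.4 MPa

661.4 MPa


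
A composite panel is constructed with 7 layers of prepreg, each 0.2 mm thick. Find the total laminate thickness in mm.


h = n * t_ply = 7 * 0.2 = 1.4 mm

1.4 mm


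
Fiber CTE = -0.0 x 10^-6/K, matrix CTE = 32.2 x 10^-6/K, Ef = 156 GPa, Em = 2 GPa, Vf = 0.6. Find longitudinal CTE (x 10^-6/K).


E1 = Ef*Vf + Em*(1-Vf) = 94.4
alpha_1 = (alpha_f*Ef*Vf + alpha_m*Em*(1-Vf))/E1 = 0.27 x 10^-6/K

0.27 x 10^-6/K


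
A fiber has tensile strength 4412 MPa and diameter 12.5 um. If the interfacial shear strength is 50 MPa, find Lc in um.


Lc = sigma_f * d / (2 * tau_i) = 4412 * 12.5 / (2 * 50) = 551.5 um

551.5 um


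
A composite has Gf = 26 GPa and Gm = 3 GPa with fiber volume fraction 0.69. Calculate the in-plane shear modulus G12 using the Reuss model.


1/G12 = Vf/Gf + (1-Vf)/Gm = 0.69/26 + 0.31/3
G12 = 7.7 GPa

7.7 GPa


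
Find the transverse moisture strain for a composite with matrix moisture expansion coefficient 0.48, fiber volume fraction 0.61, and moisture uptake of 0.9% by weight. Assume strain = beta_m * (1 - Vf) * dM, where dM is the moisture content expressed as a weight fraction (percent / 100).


dM = 0.9/100 = 0.009
strain = beta_m * (1-Vf) * dM = 0.48 * 0.39 * 0.009 = 0.0016848

0.0016848


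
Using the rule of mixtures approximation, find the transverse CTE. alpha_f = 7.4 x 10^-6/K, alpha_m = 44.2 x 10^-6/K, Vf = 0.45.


alpha_2 = alpha_f*Vf + alpha_m*(1-Vf) = 7.4*0.45 + 44.2*0.55 = 27.6 x 10^-6/K

27.6 x 10^-6/K


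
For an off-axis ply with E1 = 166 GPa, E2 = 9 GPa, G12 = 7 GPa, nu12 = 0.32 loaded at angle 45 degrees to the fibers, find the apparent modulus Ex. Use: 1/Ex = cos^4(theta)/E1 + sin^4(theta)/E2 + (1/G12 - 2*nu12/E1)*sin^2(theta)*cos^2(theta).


cos^4(45) = 0.25, sin^4(45) = 0.25, sin^2(45)*cos^2(45) = 0.25
1/G12 - 2*nu12/E1 = 1/7 - 2*0.32/166 = 0.139002 GPa^-1
1/Ex = 0.25/166 + 0.25/9 + 0.139002*0.25 = 0.0640342 GPa^-1
Ex = 15.62 GPa

15.62 GPa


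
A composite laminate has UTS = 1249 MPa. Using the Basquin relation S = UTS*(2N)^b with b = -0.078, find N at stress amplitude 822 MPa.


N = 0.5 * (S/UTS)^(1/b) = 0.5 * (822/1249)^(1/-0.078) = 106.7424 cycles

106.7424 cycles


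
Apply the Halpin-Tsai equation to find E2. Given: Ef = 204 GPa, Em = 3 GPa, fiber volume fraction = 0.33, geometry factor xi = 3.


eta = (Ef/Em - 1)/(Ef/Em + xi) = (68.0 - 1)/(68.0 + 3) = 0.9437
E2 = Em*(1+xi*eta*Vf)/(1-eta*Vf) = 8.43 GPa

8.43 GPa


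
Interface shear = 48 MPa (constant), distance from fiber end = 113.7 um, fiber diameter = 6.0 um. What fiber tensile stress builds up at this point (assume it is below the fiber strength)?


Force balance: sigma_f * (pi*d^2/4) = tau * (pi*d) * x  ->  sigma_f = 4 * tau * x / d
sigma_f = 4 * 48 * 113.7 / 6.0 = 3638.4 MPa

3638.4 MPa


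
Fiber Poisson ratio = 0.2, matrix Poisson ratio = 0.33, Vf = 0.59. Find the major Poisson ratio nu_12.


nu_12 = nu_f*Vf + nu_m*(1-Vf) = 0.2*0.59 + 0.33*0.41 = 0.2533

0.2533


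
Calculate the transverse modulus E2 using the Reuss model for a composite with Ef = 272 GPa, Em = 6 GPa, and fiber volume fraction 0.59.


1/E2 = Vf/Ef + (1-Vf)/Em = 0.59/272 + 0.41/6
E2 = 14.18 GPa

14.18 GPa


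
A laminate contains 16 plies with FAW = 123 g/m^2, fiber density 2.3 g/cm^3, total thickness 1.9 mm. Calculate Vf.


Vf = n * FAW / (rho_f * h * 1000) = 16 * 123 / (2.3 * 1.9 * 1000) = 0.4503

0.4503


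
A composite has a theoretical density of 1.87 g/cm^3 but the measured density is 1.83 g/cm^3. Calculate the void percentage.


Void% = (rho_theo - rho_actual)/rho_theo * 100 = (1.87 - 1.83)/1.87 * 100 = 2.14%

2.14%


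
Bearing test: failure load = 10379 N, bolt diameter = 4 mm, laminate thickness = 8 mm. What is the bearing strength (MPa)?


sigma_br = F/(d*h) = 10379/(4*8) = 324.3 MPa

324.3 MPa


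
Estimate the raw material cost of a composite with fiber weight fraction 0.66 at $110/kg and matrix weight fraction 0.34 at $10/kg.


Cost = cost_f*Wf + cost_m*Wm = 110*0.66 + 10*0.34 = $76.0/kg

$76.0/kg


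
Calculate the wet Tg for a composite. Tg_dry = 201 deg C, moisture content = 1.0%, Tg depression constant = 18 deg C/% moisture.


Tg_wet = Tg_dry - k*moisture = 201 - 18*1.0 = 183.0 deg C

183.0 deg C


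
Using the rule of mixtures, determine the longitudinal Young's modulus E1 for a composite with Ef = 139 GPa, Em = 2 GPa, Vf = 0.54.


E1 = Ef*Vf + Em*(1-Vf) = 139*0.54 + 2*0.46 = 75.98 GPa

75.98 GPa


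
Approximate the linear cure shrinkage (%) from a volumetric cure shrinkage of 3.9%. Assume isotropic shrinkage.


Linear shrinkage ≈ vol_shrink/3 = 3.9/3 = 1.3%

1.3%


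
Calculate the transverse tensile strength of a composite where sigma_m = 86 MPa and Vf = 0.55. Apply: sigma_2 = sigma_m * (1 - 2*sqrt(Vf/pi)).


factor = 1 - 2*sqrt(0.55/pi) = 0.1632
sigma_2 = 86 * 0.1632 = 14.03 MPa

14.03 MPa


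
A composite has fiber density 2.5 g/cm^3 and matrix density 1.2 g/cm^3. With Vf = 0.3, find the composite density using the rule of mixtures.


rho_c = rho_f*Vf + rho_m*(1-Vf) = 2.5*0.3 + 1.2*0.7 = 1.59 g/cm^3

1.59 g/cm^3


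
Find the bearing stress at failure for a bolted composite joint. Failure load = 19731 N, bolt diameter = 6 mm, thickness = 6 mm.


sigma_br = F/(d*h) = 19731/(6*6) = 548.1 MPa

548.1 MPa


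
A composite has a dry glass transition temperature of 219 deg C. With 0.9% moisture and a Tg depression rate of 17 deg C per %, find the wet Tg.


Tg_wet = Tg_dry - k*moisture = 219 - 17*0.9 = 203.7 deg C

203.7 deg C


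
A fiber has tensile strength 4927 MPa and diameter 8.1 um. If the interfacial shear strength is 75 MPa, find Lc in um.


Lc = sigma_f * d / (2 * tau_i) = 4927 * 8.1 / (2 * 75) = 266.1 um

266.1 um


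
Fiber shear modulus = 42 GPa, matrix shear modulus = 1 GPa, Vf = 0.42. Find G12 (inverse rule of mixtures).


1/G12 = Vf/Gf + (1-Vf)/Gm = 0.42/42 + 0.58/1
G12 = 1.69 GPa

1.69 GPa


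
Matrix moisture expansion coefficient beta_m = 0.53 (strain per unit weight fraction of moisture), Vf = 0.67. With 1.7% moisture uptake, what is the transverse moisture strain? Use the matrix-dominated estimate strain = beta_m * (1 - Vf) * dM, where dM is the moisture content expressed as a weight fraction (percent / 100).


dM = 1.7/100 = 0.017
strain = beta_m * (1-Vf) * dM = 0.53 * 0.33 * 0.017 = 0.0029733

0.0029733


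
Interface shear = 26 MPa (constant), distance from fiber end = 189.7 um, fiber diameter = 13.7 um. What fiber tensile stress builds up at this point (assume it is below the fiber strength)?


Force balance: sigma_f * (pi*d^2/4) = tau * (pi*d) * x  ->  sigma_f = 4 * tau * x / d
sigma_f = 4 * 26 * 189.7 / 13.7 = 1440.1 MPa

1440.1 MPa


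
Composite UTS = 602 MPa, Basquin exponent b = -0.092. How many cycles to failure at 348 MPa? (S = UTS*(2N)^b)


N = 0.5 * (S/UTS)^(1/b) = 0.5 * (348/602)^(1/-0.092) = 193.2476 cycles

193.2476 cycles


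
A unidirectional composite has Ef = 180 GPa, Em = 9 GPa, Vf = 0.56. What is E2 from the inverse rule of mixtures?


1/E2 = Vf/Ef + (1-Vf)/Em = 0.56/180 + 0.44/9
E2 = 19.23 GPa

19.23 GPa


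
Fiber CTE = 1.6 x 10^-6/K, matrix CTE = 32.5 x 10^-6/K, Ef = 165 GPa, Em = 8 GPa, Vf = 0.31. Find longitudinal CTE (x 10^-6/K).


E1 = Ef*Vf + Em*(1-Vf) = 56.67
alpha_1 = (alpha_f*Ef*Vf + alpha_m*Em*(1-Vf))/E1 = 4.61 x 10^-6/K

4.61 x 10^-6/K


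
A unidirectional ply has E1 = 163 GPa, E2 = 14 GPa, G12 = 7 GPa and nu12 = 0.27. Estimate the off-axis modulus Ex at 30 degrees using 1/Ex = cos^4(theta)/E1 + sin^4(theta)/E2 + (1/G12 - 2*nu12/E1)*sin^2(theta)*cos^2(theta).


cos^4(30) = 0.5625, sin^4(30) = 0.0625, sin^2(30)*cos^2(30) = 0.1875
1/G12 - 2*nu12/E1 = 1/7 - 2*0.27/163 = 0.139544 GPa^-1
1/Ex = 0.5625/163 + 0.0625/14 + 0.139544*0.1875 = 0.0340798 GPa^-1
Ex = 29.34 GPa

29.34 GPa


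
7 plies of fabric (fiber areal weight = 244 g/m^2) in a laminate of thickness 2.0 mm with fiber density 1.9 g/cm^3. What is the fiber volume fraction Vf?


Vf = n * FAW / (rho_f * h * 1000) = 7 * 244 / (1.9 * 2.0 * 1000) = 0.4495

0.4495


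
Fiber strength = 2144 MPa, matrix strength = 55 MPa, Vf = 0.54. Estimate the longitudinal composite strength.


sigma_1 = sigma_f*Vf + sigma_m*(1-Vf) = 2144*0.54 + 55*0.46 = 1183.1 MPa

1183.1 MPa


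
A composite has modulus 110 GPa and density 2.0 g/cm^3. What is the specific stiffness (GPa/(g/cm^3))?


Specific stiffness = E/rho = 110/2.0 = 55.0 GPa/(g/cm^3)

55.0 GPa/(g/cm^3)


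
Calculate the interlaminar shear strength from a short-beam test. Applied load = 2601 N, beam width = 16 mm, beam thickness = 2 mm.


ILSS = 3F/(4bh) = 3*2601/(4*16*2) = 60.96 MPa

60.96 MPa


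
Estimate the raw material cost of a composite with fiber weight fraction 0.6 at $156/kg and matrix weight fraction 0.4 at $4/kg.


Cost = cost_f*Wf + cost_m*Wm = 156*0.6 + 4*0.4 = $95.2/kg

$95.2/kg


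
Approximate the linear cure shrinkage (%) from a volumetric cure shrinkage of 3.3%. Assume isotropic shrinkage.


Linear shrinkage ≈ vol_shrink/3 = 3.3/3 = 1.1%

1.1%


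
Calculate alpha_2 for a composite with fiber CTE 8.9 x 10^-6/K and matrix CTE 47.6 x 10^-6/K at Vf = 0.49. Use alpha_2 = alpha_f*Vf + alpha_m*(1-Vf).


alpha_2 = alpha_f*Vf + alpha_m*(1-Vf) = 8.9*0.49 + 47.6*0.51 = 28.6 x 10^-6/K

28.6 x 10^-6/K


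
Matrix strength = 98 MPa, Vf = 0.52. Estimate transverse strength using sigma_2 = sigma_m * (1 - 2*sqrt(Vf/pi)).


factor = 1 - 2*sqrt(0.52/pi) = 0.1863
sigma_2 = 98 * 0.1863 = 18.26 MPa

18.26 MPa


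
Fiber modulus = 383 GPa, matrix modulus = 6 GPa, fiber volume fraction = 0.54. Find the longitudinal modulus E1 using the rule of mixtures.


E1 = Ef*Vf + Em*(1-Vf) = 383*0.54 + 6*0.46 = 209.58 GPa

209.58 GPa


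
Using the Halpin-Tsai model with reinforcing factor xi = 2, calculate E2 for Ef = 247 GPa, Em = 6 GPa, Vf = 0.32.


eta = (Ef/Em - 1)/(Ef/Em + xi) = (41.1667 - 1)/(41.1667 + 2) = 0.9305
E2 = Em*(1+xi*eta*Vf)/(1-eta*Vf) = 13.63 GPa

13.63 GPa


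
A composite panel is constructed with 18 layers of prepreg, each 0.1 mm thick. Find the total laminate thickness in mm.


h = n * t_ply = 18 * 0.1 = 1.8 mm

1.8 mm


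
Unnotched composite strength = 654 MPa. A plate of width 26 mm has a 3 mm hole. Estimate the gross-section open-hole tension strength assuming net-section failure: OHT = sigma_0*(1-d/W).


OHT = sigma_0*(1-d/W) = 654*(1-3/26) = 578.5 MPa

578.5 MPa


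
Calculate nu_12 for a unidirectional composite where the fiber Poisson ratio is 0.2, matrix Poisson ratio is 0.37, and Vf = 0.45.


nu_12 = nu_f*Vf + nu_m*(1-Vf) = 0.2*0.45 + 0.37*0.55 = 0.2935

0.2935


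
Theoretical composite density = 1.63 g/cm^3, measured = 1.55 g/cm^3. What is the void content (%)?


Void% = (rho_theo - rho_actual)/rho_theo * 100 = (1.63 - 1.55)/1.63 * 100 = 4.91%

4.91%


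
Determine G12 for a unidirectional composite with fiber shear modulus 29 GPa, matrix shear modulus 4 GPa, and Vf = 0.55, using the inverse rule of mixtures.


1/G12 = Vf/Gf + (1-Vf)/Gm = 0.55/29 + 0.45/4
G12 = 7.61 GPa

7.61 GPa


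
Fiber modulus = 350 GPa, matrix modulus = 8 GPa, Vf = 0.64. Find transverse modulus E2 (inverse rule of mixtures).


1/E2 = Vf/Ef + (1-Vf)/Em = 0.64/350 + 0.36/8
E2 = 21.35 GPa

21.35 GPa


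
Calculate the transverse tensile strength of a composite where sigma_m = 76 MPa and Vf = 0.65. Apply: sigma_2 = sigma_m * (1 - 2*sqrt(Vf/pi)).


factor = 1 - 2*sqrt(0.65/pi) = 0.0903
sigma_2 = 76 * 0.0903 = 6.86 MPa

6.86 MPa


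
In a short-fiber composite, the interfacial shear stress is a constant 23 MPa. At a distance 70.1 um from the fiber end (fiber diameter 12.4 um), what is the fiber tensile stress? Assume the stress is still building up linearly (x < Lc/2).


Force balance: sigma_f * (pi*d^2/4) = tau * (pi*d) * x  ->  sigma_f = 4 * tau * x / d
sigma_f = 4 * 23 * 70.1 / 12.4 = 520.1 MPa

520.1 MPa
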